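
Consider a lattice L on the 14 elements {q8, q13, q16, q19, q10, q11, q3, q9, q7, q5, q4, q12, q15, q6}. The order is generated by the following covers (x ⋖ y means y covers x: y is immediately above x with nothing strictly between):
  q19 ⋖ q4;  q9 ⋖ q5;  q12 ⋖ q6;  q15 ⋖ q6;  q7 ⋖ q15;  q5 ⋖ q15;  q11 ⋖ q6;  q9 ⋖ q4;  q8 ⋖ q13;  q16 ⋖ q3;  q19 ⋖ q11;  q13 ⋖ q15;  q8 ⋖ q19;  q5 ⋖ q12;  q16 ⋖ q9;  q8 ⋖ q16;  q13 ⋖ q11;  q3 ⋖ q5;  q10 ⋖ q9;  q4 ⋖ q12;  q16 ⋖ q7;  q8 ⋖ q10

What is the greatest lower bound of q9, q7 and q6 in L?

Common lower bounds of {q9, q7, q6}: q16, q8.
The greatest among these is q16.

q16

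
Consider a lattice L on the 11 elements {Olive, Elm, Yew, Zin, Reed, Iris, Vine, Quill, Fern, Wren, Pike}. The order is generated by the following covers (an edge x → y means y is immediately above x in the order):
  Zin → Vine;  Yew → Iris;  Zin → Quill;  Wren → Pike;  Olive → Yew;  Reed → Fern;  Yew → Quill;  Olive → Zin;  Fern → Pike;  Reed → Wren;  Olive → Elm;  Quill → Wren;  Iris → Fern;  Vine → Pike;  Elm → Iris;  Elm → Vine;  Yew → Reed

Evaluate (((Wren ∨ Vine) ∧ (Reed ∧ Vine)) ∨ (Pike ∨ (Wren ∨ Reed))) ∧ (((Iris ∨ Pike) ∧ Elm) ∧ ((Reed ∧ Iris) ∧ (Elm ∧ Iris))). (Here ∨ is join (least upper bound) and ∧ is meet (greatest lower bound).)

Wren ∨ Vine = Pike
Reed ∧ Vine = Olive
Pike ∧ Olive = Olive
Wren ∨ Reed = Wren
Pike ∨ Wren = Pike
Olive ∨ Pike = Pike
Iris ∨ Pike = Pike
Pike ∧ Elm = Elm
Reed ∧ Iris = Yew
Elm ∧ Iris = Elm
Yew ∧ Elm = Olive
Elm ∧ Olive = Olive
Pike ∧ Olive = Olive

Olive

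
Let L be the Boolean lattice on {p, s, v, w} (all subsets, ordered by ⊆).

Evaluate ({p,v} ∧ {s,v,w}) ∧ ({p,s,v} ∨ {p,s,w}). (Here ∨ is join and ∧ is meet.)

{v}

{p,v} ∧ {s,v,w} = {v}
{p,s,v} ∨ {p,s,w} = {p,s,v,w}
{v} ∧ {p,s,v,w} = {v}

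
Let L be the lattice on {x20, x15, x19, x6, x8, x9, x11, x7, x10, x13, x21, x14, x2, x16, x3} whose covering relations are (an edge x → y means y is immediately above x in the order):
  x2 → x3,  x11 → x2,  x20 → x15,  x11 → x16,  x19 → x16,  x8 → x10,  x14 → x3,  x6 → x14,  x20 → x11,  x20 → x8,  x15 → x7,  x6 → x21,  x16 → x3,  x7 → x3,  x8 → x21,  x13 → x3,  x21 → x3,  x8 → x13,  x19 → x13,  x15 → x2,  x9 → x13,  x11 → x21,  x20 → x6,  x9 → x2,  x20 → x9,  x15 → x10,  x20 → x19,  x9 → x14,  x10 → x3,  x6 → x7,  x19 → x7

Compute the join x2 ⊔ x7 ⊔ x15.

Common upper bounds of {x2, x7, x15}: x3.
The least among these is x3.

x3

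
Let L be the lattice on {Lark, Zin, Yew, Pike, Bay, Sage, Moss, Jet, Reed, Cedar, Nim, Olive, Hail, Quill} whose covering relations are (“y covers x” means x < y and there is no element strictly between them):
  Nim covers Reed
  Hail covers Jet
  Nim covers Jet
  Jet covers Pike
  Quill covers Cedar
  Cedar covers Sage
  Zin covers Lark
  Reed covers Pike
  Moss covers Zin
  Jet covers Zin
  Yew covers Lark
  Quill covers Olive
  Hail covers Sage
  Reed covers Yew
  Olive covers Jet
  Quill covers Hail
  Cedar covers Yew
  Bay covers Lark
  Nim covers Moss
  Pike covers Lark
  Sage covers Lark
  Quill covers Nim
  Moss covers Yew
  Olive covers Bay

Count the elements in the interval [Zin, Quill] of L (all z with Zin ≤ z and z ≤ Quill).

The interval [Zin, Quill] = {Hail, Jet, Moss, Nim, Olive, Quill, Zin}, which has 7 elements.

7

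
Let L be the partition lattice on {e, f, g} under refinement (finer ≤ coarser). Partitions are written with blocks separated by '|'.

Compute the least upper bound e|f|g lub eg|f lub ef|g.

efg

The join of e|f|g, eg|f, ef|g merges any blocks that overlap across the partitions, giving efg.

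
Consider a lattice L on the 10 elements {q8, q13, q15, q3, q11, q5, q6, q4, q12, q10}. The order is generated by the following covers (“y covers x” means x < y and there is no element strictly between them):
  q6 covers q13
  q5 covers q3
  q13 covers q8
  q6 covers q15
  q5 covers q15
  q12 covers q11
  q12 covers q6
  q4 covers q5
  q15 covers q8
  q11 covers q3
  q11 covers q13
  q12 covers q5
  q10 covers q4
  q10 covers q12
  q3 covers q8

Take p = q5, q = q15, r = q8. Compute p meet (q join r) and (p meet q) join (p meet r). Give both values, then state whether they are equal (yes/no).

q join r = q15, so p meet (q join r) = q5 meet q15 = q15.
p meet q = q15 and p meet r = q8, so (p meet q) join (p meet r) = q15 join q8 = q15.
Equal: yes.

q15; q15; yes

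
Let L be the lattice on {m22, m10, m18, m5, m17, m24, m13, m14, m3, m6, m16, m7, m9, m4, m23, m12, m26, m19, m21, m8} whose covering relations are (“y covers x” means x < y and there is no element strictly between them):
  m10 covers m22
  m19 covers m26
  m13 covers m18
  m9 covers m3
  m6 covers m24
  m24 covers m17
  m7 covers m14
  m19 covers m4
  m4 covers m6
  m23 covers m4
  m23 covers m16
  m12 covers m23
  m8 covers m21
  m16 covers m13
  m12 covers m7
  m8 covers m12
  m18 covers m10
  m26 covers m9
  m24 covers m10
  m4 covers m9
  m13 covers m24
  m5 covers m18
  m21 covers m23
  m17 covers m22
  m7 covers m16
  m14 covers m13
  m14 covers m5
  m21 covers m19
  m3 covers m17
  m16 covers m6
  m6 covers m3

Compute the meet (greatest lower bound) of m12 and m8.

Common lower bounds of {m12, m8}: m10, m12, m13, m14, m16, m17, m18, m22, m23, m24, m3, m4, m5, m6, m7, m9.
The greatest among these is m12.

m12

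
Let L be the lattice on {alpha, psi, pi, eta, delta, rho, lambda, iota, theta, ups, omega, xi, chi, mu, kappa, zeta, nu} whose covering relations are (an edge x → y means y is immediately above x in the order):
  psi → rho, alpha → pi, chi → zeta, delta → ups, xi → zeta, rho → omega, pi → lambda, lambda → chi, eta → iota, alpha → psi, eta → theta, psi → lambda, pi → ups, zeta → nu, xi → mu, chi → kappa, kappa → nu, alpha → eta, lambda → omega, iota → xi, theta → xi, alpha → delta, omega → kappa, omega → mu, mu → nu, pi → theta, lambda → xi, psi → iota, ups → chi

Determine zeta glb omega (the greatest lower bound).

lambda

Common lower bounds of {zeta, omega}: alpha, lambda, pi, psi.
The greatest among these is lambda.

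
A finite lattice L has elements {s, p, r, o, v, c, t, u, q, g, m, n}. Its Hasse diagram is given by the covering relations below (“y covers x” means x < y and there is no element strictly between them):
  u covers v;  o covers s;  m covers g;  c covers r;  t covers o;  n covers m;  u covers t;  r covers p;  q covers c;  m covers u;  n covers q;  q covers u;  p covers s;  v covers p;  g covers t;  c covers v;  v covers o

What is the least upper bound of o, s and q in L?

Common upper bounds of {o, s, q}: n, q.
The least among these is q.

q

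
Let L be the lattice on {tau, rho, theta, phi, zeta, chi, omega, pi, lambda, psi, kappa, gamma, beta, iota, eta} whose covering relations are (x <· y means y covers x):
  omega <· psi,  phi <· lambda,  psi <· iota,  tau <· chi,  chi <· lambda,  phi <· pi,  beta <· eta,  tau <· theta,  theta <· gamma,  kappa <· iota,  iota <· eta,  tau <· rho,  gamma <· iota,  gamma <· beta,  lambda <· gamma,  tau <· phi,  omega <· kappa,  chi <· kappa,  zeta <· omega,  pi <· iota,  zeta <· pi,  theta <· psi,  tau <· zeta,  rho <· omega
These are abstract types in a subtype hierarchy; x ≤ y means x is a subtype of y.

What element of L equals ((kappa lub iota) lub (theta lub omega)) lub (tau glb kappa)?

kappa ∨ iota = iota
theta ∨ omega = psi
iota ∨ psi = iota
tau ∧ kappa = tau
iota ∨ tau = iota

iota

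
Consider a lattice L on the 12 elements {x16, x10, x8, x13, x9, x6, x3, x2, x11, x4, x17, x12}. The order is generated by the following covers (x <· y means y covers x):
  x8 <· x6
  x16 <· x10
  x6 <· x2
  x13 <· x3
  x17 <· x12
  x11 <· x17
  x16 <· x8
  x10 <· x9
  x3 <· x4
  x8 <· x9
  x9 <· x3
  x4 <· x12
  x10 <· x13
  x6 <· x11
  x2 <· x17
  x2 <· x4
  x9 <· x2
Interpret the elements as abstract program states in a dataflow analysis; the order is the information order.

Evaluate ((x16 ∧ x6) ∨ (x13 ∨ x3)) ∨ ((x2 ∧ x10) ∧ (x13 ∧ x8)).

x16 ∧ x6 = x16
x13 ∨ x3 = x3
x16 ∨ x3 = x3
x2 ∧ x10 = x10
x13 ∧ x8 = x16
x10 ∧ x16 = x16
x3 ∨ x16 = x3

x3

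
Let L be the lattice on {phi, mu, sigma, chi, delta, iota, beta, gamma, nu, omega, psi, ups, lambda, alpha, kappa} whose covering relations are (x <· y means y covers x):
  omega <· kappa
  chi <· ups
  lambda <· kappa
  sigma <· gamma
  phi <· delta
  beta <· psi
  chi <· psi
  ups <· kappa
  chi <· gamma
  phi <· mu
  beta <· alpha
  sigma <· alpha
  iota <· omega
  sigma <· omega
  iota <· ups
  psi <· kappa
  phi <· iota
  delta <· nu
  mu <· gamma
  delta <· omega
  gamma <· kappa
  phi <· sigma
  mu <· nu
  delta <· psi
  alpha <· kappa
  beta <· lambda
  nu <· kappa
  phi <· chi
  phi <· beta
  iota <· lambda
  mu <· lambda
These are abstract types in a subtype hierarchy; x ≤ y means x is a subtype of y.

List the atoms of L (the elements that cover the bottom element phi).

The atoms are exactly the elements that cover phi: beta, chi, delta, iota, mu, sigma.

beta, chi, delta, iota, mu, sigma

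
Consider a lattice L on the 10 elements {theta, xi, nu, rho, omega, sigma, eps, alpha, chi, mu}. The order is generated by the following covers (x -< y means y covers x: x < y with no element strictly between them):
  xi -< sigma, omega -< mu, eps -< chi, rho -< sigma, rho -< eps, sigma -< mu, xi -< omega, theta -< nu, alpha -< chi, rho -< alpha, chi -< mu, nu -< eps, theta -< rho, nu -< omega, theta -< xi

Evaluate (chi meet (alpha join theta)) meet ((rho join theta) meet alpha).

alpha ∨ theta = alpha
chi ∧ alpha = alpha
rho ∨ theta = rho
rho ∧ alpha = rho
alpha ∧ rho = rho

rho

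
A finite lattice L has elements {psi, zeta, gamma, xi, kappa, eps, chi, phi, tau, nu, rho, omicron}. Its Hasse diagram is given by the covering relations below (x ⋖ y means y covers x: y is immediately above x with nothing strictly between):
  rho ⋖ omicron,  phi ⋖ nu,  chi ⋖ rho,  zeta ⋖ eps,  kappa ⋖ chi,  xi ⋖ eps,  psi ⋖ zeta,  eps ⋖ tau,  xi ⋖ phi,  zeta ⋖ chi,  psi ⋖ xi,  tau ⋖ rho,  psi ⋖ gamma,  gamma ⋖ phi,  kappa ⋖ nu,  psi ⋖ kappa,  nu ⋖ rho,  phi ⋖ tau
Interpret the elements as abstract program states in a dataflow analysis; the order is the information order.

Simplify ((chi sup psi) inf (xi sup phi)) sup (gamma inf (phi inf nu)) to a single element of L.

gamma

chi ∨ psi = chi
xi ∨ phi = phi
chi ∧ phi = psi
phi ∧ nu = phi
gamma ∧ phi = gamma
psi ∨ gamma = gamma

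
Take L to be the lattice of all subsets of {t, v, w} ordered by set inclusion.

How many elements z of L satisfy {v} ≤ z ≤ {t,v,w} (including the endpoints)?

The interval [{v}, {t,v,w}] = {{t,v,w}, {t,v}, {v,w}, {v}}, which has 4 elements.

4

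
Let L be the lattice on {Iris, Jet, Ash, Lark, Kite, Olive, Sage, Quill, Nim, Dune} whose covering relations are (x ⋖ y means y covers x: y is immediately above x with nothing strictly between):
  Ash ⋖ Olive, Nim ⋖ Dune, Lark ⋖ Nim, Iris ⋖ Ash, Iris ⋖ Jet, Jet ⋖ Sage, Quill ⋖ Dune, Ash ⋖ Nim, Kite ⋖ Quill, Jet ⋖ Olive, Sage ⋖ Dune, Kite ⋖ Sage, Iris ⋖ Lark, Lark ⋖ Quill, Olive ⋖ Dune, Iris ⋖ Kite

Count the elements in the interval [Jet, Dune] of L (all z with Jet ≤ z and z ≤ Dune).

The interval [Jet, Dune] = {Dune, Jet, Olive, Sage}, which has 4 elements.

4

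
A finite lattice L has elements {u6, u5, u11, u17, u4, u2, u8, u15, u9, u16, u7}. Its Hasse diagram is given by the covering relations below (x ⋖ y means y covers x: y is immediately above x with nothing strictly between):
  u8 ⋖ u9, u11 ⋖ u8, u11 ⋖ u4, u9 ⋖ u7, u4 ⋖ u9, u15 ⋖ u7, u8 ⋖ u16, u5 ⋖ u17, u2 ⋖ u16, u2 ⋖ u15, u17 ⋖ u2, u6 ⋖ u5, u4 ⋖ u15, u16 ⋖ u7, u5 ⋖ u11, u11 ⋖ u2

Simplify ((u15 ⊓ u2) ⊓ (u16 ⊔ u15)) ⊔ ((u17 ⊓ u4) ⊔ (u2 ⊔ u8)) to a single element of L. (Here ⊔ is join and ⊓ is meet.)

u16

u15 ∧ u2 = u2
u16 ∨ u15 = u7
u2 ∧ u7 = u2
u17 ∧ u4 = u5
u2 ∨ u8 = u16
u5 ∨ u16 = u16
u2 ∨ u16 = u16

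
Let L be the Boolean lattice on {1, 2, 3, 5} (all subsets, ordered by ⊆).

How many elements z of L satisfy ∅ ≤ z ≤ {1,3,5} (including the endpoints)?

The interval [∅, {1,3,5}] = {{1,3,5}, {1,3}, {1,5}, {1}, {3,5}, {3}, {5}, ∅}, which has 8 elements.

8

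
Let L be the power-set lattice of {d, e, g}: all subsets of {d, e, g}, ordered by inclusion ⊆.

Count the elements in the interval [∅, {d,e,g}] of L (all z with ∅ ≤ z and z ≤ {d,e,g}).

The interval [∅, {d,e,g}] = {{d,e,g}, {d,e}, {d,g}, {d}, {e,g}, {e}, {g}, ∅}, which has 8 elements.

8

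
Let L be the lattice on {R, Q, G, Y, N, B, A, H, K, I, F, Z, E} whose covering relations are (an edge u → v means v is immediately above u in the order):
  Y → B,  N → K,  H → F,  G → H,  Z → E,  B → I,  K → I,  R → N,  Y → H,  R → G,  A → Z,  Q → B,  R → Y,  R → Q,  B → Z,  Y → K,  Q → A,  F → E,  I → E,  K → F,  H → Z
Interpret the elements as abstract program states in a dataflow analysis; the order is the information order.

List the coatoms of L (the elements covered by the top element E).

F, I, Z

The coatoms are exactly the elements covered by E: F, I, Z.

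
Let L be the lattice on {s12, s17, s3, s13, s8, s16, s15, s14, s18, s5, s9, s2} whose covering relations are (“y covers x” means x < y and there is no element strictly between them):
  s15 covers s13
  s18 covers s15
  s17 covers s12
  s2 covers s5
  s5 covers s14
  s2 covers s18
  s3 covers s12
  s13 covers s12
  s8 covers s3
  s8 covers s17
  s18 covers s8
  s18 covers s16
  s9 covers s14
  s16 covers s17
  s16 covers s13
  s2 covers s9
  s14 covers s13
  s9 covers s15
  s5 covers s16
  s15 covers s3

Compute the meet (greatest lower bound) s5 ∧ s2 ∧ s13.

Common lower bounds of {s5, s2, s13}: s12, s13.
The greatest among these is s13.

s13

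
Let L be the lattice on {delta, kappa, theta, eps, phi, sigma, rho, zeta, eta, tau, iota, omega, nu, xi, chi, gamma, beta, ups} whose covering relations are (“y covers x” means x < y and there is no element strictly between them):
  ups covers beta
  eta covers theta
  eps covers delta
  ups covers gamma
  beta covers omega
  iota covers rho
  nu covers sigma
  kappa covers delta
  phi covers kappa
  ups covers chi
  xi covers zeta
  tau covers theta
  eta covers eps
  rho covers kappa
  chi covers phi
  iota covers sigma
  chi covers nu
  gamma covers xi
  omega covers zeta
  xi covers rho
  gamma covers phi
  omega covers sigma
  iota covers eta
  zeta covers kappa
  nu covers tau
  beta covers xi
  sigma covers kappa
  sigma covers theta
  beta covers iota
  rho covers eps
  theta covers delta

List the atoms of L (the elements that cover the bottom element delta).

eps, kappa, theta

The atoms are exactly the elements that cover delta: eps, kappa, theta.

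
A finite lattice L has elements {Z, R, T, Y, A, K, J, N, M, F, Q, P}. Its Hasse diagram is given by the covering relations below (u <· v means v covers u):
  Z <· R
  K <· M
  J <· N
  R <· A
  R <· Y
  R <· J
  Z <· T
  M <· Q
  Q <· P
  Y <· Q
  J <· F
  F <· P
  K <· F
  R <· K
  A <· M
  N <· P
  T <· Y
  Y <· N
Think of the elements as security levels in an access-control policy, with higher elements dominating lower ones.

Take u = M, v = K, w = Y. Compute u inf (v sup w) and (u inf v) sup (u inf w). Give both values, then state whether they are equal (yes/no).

v sup w = Q, so u inf (v sup w) = M inf Q = M.
u inf v = K and u inf w = R, so (u inf v) sup (u inf w) = K sup R = K.
Equal: no.

M; K; no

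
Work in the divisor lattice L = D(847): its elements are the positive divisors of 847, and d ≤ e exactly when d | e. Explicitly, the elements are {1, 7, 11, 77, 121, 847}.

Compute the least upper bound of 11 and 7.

In the divisibility order, the join is the least common multiple: lcm(11, 7) = 77.

77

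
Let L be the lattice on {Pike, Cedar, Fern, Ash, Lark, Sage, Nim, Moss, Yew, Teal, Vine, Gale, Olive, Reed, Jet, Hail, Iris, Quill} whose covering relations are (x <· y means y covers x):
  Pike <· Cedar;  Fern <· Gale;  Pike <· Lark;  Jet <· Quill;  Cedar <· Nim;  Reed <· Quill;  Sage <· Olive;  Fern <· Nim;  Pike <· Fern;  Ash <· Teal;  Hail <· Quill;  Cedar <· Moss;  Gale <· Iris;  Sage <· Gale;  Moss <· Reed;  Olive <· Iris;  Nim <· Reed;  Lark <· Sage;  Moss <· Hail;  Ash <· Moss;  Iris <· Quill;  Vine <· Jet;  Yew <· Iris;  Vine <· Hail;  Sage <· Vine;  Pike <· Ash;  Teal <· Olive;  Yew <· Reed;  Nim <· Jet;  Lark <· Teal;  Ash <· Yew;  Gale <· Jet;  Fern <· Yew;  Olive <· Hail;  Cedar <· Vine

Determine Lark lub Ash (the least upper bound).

Teal

Common upper bounds of {Lark, Ash}: Hail, Iris, Olive, Quill, Teal.
The least among these is Teal.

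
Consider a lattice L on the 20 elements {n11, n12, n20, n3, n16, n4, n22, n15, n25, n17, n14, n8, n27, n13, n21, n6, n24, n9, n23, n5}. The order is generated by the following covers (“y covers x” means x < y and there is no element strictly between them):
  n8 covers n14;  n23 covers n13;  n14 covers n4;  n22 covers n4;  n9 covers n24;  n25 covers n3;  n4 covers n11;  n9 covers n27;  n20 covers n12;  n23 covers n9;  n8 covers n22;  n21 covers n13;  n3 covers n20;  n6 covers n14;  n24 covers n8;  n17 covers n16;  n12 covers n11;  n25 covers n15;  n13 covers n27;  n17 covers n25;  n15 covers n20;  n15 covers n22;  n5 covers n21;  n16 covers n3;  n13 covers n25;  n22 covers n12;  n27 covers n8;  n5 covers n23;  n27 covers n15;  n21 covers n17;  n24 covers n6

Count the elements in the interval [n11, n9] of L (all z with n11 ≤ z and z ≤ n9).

12

The interval [n11, n9] = {n11, n12, n14, n15, n20, n22, n24, n27, n4, n6, n8, n9}, which has 12 elements.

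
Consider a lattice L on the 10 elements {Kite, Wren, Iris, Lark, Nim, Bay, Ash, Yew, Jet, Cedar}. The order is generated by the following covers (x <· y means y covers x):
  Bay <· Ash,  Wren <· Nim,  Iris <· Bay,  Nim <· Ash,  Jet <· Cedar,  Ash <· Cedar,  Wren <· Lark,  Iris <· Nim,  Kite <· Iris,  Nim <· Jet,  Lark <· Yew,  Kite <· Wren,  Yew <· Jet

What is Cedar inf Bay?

Common lower bounds of {Cedar, Bay}: Bay, Iris, Kite.
The greatest among these is Bay.

Bay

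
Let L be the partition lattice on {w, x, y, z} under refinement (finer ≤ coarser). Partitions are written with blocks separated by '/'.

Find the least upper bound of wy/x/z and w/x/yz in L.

The join of wy/x/z and w/x/yz merges any blocks that overlap across the partitions, giving wyz/x.

wyz/x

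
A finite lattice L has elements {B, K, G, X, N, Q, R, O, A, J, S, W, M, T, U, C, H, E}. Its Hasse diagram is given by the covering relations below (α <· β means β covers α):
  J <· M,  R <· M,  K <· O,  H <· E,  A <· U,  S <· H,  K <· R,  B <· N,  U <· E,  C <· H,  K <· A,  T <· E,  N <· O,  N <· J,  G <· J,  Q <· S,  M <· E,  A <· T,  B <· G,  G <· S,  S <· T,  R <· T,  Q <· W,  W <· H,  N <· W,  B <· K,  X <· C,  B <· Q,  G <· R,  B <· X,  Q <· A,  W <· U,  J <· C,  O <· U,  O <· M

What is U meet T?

Common lower bounds of {U, T}: A, B, K, Q.
The greatest among these is A.

A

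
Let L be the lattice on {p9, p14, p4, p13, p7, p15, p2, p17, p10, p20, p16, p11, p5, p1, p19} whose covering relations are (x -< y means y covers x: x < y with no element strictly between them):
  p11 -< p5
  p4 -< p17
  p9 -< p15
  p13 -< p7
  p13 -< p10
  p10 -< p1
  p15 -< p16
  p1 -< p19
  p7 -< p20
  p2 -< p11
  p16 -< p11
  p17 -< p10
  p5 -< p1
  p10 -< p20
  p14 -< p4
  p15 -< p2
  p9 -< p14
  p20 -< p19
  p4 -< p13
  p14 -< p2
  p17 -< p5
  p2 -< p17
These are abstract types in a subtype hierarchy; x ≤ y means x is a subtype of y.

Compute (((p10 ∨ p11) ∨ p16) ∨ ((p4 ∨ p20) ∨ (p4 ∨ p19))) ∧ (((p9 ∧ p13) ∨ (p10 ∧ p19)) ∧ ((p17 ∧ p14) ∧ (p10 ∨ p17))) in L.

p14

p10 ∨ p11 = p1
p1 ∨ p16 = p1
p4 ∨ p20 = p20
p4 ∨ p19 = p19
p20 ∨ p19 = p19
p1 ∨ p19 = p19
p9 ∧ p13 = p9
p10 ∧ p19 = p10
p9 ∨ p10 = p10
p17 ∧ p14 = p14
p10 ∨ p17 = p10
p14 ∧ p10 = p14
p10 ∧ p14 = p14
p19 ∧ p14 = p14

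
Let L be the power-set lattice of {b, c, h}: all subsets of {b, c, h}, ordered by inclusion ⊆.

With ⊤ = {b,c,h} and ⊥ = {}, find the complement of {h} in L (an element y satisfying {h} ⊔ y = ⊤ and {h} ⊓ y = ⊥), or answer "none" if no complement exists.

Need y with {h} ∨ y = {b,c,h} and {h} ∧ y = {}.
Checking each element gives: {b,c}.

{b,c}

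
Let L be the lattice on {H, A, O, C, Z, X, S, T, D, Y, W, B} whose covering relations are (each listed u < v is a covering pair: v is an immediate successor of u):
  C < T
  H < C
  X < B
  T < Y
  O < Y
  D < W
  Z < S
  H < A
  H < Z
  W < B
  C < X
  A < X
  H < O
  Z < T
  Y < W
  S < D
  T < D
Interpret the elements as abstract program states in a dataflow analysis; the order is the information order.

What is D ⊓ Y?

Common lower bounds of {D, Y}: C, H, T, Z.
The greatest among these is T.

T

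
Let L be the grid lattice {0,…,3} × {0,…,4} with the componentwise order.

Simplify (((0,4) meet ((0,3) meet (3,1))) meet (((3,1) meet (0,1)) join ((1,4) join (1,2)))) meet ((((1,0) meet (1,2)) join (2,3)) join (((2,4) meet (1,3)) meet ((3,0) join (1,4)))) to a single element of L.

(0,1)

(0,3) ∧ (3,1) = (0,1)
(0,4) ∧ (0,1) = (0,1)
(3,1) ∧ (0,1) = (0,1)
(1,4) ∨ (1,2) = (1,4)
(0,1) ∨ (1,4) = (1,4)
(0,1) ∧ (1,4) = (0,1)
(1,0) ∧ (1,2) = (1,0)
(1,0) ∨ (2,3) = (2,3)
(2,4) ∧ (1,3) = (1,3)
(3,0) ∨ (1,4) = (3,4)
(1,3) ∧ (3,4) = (1,3)
(2,3) ∨ (1,3) = (2,3)
(0,1) ∧ (2,3) = (0,1)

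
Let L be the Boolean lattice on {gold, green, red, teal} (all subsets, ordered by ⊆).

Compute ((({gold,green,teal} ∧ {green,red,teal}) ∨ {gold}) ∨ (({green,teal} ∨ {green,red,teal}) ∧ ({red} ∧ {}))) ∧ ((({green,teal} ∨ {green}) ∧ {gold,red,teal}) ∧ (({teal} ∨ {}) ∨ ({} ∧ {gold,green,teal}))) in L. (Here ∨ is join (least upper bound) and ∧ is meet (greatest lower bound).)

{teal}

{gold,green,teal} ∧ {green,red,teal} = {green,teal}
{green,teal} ∨ {gold} = {gold,green,teal}
{green,teal} ∨ {green,red,teal} = {green,red,teal}
{red} ∧ {} = {}
{green,red,teal} ∧ {} = {}
{gold,green,teal} ∨ {} = {gold,green,teal}
{green,teal} ∨ {green} = {green,teal}
{green,teal} ∧ {gold,red,teal} = {teal}
{teal} ∨ {} = {teal}
{} ∧ {gold,green,teal} = {}
{teal} ∨ {} = {teal}
{teal} ∧ {teal} = {teal}
{gold,green,teal} ∧ {teal} = {teal}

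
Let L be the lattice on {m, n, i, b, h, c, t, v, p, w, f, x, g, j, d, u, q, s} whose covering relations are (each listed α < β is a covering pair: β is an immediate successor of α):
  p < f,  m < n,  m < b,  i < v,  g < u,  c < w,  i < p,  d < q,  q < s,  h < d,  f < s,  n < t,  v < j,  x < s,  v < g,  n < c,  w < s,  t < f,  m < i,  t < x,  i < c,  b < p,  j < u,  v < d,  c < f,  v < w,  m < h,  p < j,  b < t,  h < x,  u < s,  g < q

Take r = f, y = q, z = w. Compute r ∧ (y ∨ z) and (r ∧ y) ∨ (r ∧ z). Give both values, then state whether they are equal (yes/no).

y ∨ z = s, so r ∧ (y ∨ z) = f ∧ s = f.
r ∧ y = i and r ∧ z = c, so (r ∧ y) ∨ (r ∧ z) = i ∨ c = c.
Equal: no.

f; c; no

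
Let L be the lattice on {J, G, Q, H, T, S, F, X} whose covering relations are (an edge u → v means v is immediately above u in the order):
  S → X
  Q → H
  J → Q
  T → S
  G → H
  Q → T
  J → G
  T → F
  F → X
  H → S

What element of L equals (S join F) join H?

S ∨ F = X
X ∨ H = X

X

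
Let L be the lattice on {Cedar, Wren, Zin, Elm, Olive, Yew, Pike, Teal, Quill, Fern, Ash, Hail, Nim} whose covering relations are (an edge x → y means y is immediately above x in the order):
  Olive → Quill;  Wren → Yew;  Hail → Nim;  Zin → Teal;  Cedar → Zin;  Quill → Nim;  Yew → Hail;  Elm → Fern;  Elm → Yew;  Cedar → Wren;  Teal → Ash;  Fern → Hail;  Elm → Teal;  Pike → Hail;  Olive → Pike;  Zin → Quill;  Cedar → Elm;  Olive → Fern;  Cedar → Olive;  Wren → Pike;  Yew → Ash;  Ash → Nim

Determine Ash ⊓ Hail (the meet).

Common lower bounds of {Ash, Hail}: Cedar, Elm, Wren, Yew.
The greatest among these is Yew.

Yew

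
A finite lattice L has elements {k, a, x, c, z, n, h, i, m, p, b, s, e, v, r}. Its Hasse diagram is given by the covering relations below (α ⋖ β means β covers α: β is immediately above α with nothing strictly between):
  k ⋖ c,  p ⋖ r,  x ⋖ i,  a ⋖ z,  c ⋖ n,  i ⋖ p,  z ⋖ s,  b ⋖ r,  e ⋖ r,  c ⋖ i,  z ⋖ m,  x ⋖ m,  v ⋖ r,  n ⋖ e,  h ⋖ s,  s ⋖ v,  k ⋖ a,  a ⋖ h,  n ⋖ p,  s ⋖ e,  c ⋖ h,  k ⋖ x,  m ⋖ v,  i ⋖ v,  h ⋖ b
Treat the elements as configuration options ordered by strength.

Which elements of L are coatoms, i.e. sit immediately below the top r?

The coatoms are exactly the elements covered by r: b, e, p, v.

b, e, p, v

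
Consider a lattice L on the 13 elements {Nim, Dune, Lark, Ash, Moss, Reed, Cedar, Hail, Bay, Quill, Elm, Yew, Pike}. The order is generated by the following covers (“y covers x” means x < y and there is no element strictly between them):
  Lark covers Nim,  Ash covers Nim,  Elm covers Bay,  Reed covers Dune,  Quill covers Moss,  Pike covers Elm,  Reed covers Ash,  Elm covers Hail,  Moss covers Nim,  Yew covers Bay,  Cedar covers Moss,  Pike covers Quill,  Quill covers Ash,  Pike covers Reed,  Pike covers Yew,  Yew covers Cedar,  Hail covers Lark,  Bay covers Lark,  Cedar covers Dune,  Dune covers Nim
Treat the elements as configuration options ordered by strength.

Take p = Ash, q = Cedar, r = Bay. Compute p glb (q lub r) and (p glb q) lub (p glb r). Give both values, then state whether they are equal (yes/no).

Nim; Nim; yes

q lub r = Yew, so p glb (q lub r) = Ash glb Yew = Nim.
p glb q = Nim and p glb r = Nim, so (p glb q) lub (p glb r) = Nim lub Nim = Nim.
Equal: yes.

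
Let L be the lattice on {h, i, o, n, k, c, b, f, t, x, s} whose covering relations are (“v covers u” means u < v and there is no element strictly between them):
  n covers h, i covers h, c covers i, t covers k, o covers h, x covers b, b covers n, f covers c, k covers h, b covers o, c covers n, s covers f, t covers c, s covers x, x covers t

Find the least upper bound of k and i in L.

t

Common upper bounds of {k, i}: s, t, x.
The least among these is t.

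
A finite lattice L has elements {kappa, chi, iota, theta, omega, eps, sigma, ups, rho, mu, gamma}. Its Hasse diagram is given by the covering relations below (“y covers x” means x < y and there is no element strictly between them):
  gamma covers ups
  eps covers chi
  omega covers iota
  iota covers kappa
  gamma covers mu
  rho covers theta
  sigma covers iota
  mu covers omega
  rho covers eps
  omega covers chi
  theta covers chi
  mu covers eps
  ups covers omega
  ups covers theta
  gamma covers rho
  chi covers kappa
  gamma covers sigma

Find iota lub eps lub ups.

Common upper bounds of {iota, eps, ups}: gamma.
The least among these is gamma.

gamma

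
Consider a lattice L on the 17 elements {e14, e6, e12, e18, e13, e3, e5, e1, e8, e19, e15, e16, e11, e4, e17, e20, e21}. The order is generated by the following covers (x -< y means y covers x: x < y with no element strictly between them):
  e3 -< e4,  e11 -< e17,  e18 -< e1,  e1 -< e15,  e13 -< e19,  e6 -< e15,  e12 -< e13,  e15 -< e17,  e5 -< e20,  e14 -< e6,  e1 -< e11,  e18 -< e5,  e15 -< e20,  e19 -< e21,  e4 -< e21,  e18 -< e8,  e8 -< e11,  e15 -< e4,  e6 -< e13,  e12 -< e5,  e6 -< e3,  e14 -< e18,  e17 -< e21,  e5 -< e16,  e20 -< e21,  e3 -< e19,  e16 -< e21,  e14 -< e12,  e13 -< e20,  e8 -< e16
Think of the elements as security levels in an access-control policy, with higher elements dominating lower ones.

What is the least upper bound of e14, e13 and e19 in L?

Common upper bounds of {e14, e13, e19}: e19, e21.
The least among these is e19.

e19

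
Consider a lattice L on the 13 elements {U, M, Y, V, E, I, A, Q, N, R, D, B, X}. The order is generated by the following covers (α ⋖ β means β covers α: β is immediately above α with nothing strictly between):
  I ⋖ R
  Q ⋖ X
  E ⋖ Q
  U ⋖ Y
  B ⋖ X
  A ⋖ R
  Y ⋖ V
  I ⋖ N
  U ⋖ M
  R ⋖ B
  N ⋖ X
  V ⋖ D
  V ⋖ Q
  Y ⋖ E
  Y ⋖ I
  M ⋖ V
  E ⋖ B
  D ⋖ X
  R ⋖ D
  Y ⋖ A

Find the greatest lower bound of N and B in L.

I

Common lower bounds of {N, B}: I, U, Y.
The greatest among these is I.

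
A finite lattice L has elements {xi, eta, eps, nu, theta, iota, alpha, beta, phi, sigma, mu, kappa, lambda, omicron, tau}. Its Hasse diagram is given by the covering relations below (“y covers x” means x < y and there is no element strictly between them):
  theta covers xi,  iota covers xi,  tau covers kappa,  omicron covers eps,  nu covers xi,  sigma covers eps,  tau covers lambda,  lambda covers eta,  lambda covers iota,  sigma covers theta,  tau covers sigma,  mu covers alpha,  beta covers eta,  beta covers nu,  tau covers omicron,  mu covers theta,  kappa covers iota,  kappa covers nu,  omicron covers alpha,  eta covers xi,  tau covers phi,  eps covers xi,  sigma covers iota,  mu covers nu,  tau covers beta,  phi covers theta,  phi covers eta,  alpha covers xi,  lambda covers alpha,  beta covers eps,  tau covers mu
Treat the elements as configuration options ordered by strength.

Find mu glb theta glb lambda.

xi

Common lower bounds of {mu, theta, lambda}: xi.
The greatest among these is xi.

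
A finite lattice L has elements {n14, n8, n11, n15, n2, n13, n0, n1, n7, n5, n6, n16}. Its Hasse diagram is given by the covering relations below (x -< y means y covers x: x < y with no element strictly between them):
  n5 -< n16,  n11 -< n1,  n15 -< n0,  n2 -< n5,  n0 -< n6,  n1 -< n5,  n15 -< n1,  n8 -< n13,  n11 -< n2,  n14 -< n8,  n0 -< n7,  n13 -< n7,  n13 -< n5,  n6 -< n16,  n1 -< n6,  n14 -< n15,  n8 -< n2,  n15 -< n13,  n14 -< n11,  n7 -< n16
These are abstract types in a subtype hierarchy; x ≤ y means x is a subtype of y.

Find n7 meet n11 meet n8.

n14

Common lower bounds of {n7, n11, n8}: n14.
The greatest among these is n14.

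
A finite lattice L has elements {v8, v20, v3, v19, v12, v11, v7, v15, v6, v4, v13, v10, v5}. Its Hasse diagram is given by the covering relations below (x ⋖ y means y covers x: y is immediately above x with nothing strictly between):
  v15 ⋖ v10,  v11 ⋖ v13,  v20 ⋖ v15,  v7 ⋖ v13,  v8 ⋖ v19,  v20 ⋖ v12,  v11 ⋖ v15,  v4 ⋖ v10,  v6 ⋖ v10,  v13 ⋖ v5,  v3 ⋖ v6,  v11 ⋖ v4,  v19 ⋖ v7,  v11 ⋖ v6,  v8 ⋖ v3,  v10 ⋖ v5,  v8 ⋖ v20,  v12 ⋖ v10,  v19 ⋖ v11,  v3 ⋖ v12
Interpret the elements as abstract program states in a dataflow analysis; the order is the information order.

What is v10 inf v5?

v10

Common lower bounds of {v10, v5}: v10, v11, v12, v15, v19, v20, v3, v4, v6, v8.
The greatest among these is v10.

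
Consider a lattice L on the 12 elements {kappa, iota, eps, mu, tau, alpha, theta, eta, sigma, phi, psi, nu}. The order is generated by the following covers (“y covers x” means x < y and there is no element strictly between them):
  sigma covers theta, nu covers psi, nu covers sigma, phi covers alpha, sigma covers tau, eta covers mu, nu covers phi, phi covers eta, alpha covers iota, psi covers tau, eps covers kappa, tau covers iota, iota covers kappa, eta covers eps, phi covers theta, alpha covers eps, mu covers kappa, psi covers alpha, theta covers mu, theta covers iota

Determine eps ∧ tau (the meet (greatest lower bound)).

Common lower bounds of {eps, tau}: kappa.
The greatest among these is kappa.

kappa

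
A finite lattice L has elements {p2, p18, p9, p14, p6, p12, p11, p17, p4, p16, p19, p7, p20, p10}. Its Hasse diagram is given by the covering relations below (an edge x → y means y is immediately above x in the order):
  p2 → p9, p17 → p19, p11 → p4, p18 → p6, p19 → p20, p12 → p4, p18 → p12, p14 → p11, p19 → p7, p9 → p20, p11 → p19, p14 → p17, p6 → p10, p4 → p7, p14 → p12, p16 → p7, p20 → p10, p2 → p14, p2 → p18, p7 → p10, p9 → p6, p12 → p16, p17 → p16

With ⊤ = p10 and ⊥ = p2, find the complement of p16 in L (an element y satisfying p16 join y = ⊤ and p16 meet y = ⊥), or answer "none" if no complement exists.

Need y with p16 ∨ y = p10 and p16 ∧ y = p2.
Checking each element gives: p9.

p9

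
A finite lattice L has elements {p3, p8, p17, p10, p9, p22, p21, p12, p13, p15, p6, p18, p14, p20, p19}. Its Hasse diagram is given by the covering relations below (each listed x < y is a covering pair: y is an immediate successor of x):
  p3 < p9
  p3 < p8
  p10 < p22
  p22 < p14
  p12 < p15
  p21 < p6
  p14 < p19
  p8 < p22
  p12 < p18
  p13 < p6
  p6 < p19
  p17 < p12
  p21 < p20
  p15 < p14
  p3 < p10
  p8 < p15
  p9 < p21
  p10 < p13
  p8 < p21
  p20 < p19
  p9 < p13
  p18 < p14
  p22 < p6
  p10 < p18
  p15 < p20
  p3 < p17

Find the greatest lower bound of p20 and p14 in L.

Common lower bounds of {p20, p14}: p12, p15, p17, p3, p8.
The greatest among these is p15.

p15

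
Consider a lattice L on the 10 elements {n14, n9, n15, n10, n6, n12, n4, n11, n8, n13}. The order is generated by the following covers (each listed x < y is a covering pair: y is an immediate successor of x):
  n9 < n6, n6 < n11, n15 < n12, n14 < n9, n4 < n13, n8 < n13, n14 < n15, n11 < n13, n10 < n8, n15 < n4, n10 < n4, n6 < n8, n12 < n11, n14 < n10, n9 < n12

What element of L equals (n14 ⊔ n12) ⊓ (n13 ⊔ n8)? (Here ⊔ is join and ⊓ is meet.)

n14 ∨ n12 = n12
n13 ∨ n8 = n13
n12 ∧ n13 = n12

n12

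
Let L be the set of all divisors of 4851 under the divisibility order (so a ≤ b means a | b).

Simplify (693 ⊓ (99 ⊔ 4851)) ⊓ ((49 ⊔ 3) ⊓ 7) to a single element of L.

7

99 ∨ 4851 = 4851
693 ∧ 4851 = 693
49 ∨ 3 = 147
147 ∧ 7 = 7
693 ∧ 7 = 7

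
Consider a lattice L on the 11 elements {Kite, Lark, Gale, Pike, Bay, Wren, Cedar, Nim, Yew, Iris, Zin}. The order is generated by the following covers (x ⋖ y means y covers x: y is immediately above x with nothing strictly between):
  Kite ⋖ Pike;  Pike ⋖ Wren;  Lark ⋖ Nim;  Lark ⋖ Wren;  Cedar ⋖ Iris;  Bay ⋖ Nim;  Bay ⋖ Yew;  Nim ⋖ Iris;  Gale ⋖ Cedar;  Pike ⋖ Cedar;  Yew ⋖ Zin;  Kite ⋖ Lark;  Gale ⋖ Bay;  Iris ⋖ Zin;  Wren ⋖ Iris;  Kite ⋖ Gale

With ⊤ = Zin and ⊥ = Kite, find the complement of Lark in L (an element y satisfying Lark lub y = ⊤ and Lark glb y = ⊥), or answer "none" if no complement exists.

Need y with Lark ∨ y = Zin and Lark ∧ y = Kite.
Checking each element gives: Yew.

Yew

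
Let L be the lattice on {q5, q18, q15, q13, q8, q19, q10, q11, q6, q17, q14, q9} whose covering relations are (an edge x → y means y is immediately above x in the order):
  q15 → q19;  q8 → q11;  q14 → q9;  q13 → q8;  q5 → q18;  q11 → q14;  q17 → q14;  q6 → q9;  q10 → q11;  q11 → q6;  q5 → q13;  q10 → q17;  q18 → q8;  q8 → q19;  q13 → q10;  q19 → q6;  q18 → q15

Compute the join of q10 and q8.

Common upper bounds of {q10, q8}: q11, q14, q6, q9.
The least among these is q11.

q11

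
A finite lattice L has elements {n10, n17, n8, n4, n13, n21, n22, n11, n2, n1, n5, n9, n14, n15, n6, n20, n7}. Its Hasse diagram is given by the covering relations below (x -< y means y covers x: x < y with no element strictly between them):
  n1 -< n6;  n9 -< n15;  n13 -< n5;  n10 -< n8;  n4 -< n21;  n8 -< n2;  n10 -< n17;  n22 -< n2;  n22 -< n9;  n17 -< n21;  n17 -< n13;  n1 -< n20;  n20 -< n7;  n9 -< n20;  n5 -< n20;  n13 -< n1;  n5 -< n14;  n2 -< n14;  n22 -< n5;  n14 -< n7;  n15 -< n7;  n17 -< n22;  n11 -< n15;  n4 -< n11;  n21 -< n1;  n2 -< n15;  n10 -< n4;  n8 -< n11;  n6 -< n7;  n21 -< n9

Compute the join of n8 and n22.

Common upper bounds of {n8, n22}: n14, n15, n2, n7.
The least among these is n2.

n2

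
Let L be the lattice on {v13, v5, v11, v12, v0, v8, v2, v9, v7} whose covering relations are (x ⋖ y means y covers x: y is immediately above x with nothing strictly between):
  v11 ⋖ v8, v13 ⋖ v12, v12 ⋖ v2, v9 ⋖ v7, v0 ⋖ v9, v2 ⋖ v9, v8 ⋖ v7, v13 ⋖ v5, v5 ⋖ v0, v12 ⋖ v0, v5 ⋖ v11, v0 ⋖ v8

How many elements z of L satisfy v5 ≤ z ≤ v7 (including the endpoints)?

The interval [v5, v7] = {v0, v11, v5, v7, v8, v9}, which has 6 elements.

6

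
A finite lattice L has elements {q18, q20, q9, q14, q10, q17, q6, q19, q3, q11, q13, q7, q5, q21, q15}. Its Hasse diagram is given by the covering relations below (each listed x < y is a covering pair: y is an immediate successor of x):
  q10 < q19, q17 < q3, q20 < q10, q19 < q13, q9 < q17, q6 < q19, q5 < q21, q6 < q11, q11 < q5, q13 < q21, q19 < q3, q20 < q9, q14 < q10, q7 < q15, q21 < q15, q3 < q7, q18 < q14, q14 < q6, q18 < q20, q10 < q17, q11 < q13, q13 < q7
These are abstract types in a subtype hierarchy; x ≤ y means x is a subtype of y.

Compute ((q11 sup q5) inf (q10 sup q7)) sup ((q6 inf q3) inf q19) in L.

q11 ∨ q5 = q5
q10 ∨ q7 = q7
q5 ∧ q7 = q11
q6 ∧ q3 = q6
q6 ∧ q19 = q6
q11 ∨ q6 = q11

q11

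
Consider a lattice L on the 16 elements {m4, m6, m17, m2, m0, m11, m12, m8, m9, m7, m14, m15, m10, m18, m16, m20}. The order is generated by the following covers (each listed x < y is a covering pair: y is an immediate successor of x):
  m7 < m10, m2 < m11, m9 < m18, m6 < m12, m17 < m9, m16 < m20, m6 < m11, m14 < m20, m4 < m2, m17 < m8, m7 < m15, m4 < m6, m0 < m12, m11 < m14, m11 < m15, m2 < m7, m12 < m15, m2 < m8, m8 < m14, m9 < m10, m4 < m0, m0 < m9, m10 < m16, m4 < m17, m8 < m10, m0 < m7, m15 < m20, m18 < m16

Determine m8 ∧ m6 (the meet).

Common lower bounds of {m8, m6}: m4.
The greatest among these is m4.

m4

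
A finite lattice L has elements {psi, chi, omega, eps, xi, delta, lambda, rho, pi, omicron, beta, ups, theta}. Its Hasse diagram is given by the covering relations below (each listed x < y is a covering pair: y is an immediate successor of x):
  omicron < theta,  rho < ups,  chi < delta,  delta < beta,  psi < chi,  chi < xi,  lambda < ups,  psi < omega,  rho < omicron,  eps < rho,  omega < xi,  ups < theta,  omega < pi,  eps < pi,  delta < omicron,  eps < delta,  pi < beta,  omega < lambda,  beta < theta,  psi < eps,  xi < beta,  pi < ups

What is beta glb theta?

Common lower bounds of {beta, theta}: beta, chi, delta, eps, omega, pi, psi, xi.
The greatest among these is beta.

beta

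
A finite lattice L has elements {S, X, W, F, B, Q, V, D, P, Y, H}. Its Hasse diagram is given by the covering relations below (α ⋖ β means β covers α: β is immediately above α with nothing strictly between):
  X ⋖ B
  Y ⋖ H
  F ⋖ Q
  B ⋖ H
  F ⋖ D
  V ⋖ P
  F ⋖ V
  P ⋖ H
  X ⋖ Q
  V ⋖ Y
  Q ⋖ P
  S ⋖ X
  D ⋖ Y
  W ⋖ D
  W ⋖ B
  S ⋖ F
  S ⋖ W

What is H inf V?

V

Common lower bounds of {H, V}: F, S, V.
The greatest among these is V.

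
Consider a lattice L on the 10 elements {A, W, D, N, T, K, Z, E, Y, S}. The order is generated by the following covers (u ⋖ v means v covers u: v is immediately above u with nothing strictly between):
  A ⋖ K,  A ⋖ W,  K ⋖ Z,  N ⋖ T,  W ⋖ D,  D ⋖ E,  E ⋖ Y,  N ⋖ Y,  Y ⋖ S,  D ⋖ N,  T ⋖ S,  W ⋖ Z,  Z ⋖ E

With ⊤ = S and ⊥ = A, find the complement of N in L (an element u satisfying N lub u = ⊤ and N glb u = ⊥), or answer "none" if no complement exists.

none

For every candidate u, either N ∨ u ≠ S or N ∧ u ≠ A; no complement exists.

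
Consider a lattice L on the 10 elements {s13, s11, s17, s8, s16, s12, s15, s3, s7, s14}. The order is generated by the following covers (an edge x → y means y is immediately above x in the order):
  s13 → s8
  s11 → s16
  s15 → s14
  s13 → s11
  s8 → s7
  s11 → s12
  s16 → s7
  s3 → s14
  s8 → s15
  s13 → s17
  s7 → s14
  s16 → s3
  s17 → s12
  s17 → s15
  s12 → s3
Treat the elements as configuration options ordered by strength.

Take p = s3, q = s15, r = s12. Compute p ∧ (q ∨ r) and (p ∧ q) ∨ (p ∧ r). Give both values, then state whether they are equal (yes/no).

s3; s12; no

q ∨ r = s14, so p ∧ (q ∨ r) = s3 ∧ s14 = s3.
p ∧ q = s17 and p ∧ r = s12, so (p ∧ q) ∨ (p ∧ r) = s17 ∨ s12 = s12.
Equal: no.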